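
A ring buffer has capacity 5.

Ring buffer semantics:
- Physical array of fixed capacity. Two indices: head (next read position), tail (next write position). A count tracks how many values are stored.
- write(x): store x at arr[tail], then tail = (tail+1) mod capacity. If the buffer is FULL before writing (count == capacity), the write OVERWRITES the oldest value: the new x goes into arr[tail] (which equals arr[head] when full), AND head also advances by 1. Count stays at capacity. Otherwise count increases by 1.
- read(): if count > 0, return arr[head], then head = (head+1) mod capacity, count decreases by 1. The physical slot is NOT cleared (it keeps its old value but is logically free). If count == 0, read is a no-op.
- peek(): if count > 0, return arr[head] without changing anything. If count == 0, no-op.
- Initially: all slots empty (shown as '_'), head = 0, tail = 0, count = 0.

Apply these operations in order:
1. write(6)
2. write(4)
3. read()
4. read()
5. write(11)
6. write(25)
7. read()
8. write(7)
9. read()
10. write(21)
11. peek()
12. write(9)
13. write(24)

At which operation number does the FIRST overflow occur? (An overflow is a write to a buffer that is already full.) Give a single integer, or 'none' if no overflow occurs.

After op 1 (write(6)): arr=[6 _ _ _ _] head=0 tail=1 count=1
After op 2 (write(4)): arr=[6 4 _ _ _] head=0 tail=2 count=2
After op 3 (read()): arr=[6 4 _ _ _] head=1 tail=2 count=1
After op 4 (read()): arr=[6 4 _ _ _] head=2 tail=2 count=0
After op 5 (write(11)): arr=[6 4 11 _ _] head=2 tail=3 count=1
After op 6 (write(25)): arr=[6 4 11 25 _] head=2 tail=4 count=2
After op 7 (read()): arr=[6 4 11 25 _] head=3 tail=4 count=1
After op 8 (write(7)): arr=[6 4 11 25 7] head=3 tail=0 count=2
After op 9 (read()): arr=[6 4 11 25 7] head=4 tail=0 count=1
After op 10 (write(21)): arr=[21 4 11 25 7] head=4 tail=1 count=2
After op 11 (peek()): arr=[21 4 11 25 7] head=4 tail=1 count=2
After op 12 (write(9)): arr=[21 9 11 25 7] head=4 tail=2 count=3
After op 13 (write(24)): arr=[21 9 24 25 7] head=4 tail=3 count=4

Answer: none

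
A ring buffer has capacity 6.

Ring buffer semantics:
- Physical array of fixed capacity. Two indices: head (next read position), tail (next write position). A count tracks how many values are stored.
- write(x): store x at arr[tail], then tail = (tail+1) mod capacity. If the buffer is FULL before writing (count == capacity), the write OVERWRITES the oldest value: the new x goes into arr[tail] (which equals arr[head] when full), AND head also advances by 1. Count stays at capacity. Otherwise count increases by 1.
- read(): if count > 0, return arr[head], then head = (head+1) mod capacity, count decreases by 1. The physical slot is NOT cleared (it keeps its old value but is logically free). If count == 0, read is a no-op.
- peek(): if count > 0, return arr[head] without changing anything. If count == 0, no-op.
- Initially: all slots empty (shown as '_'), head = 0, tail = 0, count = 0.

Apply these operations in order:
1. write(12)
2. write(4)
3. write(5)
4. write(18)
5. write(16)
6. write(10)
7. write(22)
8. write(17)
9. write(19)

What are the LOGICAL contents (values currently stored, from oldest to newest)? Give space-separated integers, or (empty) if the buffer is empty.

After op 1 (write(12)): arr=[12 _ _ _ _ _] head=0 tail=1 count=1
After op 2 (write(4)): arr=[12 4 _ _ _ _] head=0 tail=2 count=2
After op 3 (write(5)): arr=[12 4 5 _ _ _] head=0 tail=3 count=3
After op 4 (write(18)): arr=[12 4 5 18 _ _] head=0 tail=4 count=4
After op 5 (write(16)): arr=[12 4 5 18 16 _] head=0 tail=5 count=5
After op 6 (write(10)): arr=[12 4 5 18 16 10] head=0 tail=0 count=6
After op 7 (write(22)): arr=[22 4 5 18 16 10] head=1 tail=1 count=6
After op 8 (write(17)): arr=[22 17 5 18 16 10] head=2 tail=2 count=6
After op 9 (write(19)): arr=[22 17 19 18 16 10] head=3 tail=3 count=6

Answer: 18 16 10 22 17 19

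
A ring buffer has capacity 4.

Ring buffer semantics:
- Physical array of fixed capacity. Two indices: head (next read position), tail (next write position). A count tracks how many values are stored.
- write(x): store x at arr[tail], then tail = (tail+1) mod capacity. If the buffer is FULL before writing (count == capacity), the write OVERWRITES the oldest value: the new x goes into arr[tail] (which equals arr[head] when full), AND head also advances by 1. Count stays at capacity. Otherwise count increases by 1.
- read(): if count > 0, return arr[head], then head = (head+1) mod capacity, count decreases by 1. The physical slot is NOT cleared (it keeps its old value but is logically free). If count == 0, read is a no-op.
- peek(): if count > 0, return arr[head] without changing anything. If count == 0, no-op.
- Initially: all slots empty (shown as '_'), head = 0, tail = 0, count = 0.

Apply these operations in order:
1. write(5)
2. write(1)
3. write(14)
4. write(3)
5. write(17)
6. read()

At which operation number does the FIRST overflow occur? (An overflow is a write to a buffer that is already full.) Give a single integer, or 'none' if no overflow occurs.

After op 1 (write(5)): arr=[5 _ _ _] head=0 tail=1 count=1
After op 2 (write(1)): arr=[5 1 _ _] head=0 tail=2 count=2
After op 3 (write(14)): arr=[5 1 14 _] head=0 tail=3 count=3
After op 4 (write(3)): arr=[5 1 14 3] head=0 tail=0 count=4
After op 5 (write(17)): arr=[17 1 14 3] head=1 tail=1 count=4
After op 6 (read()): arr=[17 1 14 3] head=2 tail=1 count=3

Answer: 5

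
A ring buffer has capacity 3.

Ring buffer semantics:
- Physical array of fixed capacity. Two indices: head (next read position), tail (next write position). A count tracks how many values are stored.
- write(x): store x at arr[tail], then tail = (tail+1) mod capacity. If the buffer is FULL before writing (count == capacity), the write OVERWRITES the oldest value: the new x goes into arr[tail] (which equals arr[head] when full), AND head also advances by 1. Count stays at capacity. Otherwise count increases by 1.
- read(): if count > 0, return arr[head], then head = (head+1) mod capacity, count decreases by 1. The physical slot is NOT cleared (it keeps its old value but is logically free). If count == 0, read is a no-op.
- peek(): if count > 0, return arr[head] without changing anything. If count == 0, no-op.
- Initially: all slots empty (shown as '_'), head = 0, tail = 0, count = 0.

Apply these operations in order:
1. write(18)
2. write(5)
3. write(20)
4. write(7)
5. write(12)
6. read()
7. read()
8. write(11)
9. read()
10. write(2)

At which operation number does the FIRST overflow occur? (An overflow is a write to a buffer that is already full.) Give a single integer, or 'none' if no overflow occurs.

After op 1 (write(18)): arr=[18 _ _] head=0 tail=1 count=1
After op 2 (write(5)): arr=[18 5 _] head=0 tail=2 count=2
After op 3 (write(20)): arr=[18 5 20] head=0 tail=0 count=3
After op 4 (write(7)): arr=[7 5 20] head=1 tail=1 count=3
After op 5 (write(12)): arr=[7 12 20] head=2 tail=2 count=3
After op 6 (read()): arr=[7 12 20] head=0 tail=2 count=2
After op 7 (read()): arr=[7 12 20] head=1 tail=2 count=1
After op 8 (write(11)): arr=[7 12 11] head=1 tail=0 count=2
After op 9 (read()): arr=[7 12 11] head=2 tail=0 count=1
After op 10 (write(2)): arr=[2 12 11] head=2 tail=1 count=2

Answer: 4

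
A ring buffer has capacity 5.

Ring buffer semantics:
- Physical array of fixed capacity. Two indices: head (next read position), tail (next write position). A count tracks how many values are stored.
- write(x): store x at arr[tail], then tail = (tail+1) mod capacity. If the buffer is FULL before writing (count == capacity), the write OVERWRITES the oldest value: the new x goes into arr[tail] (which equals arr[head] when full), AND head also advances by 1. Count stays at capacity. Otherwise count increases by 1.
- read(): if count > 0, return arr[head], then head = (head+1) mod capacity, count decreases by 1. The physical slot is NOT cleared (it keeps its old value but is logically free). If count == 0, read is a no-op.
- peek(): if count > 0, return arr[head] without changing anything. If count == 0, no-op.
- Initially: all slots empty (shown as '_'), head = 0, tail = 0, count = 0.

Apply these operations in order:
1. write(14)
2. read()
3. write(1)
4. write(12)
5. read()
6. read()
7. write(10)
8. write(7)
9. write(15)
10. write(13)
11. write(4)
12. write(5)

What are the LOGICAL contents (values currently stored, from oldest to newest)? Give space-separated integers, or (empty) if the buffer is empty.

After op 1 (write(14)): arr=[14 _ _ _ _] head=0 tail=1 count=1
After op 2 (read()): arr=[14 _ _ _ _] head=1 tail=1 count=0
After op 3 (write(1)): arr=[14 1 _ _ _] head=1 tail=2 count=1
After op 4 (write(12)): arr=[14 1 12 _ _] head=1 tail=3 count=2
After op 5 (read()): arr=[14 1 12 _ _] head=2 tail=3 count=1
After op 6 (read()): arr=[14 1 12 _ _] head=3 tail=3 count=0
After op 7 (write(10)): arr=[14 1 12 10 _] head=3 tail=4 count=1
After op 8 (write(7)): arr=[14 1 12 10 7] head=3 tail=0 count=2
After op 9 (write(15)): arr=[15 1 12 10 7] head=3 tail=1 count=3
After op 10 (write(13)): arr=[15 13 12 10 7] head=3 tail=2 count=4
After op 11 (write(4)): arr=[15 13 4 10 7] head=3 tail=3 count=5
After op 12 (write(5)): arr=[15 13 4 5 7] head=4 tail=4 count=5

Answer: 7 15 13 4 5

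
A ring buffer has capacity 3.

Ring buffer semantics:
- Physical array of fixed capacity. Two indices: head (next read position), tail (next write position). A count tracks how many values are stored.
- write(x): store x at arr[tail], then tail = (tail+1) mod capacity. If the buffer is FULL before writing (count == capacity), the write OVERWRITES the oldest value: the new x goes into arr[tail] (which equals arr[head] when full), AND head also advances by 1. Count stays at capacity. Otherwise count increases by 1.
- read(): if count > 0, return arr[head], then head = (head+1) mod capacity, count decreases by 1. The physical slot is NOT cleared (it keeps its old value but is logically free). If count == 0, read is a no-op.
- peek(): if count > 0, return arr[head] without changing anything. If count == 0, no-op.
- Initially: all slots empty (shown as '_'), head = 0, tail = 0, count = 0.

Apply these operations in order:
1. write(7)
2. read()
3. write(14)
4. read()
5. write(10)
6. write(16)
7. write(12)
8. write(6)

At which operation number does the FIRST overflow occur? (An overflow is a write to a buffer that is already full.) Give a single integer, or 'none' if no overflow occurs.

Answer: 8

Derivation:
After op 1 (write(7)): arr=[7 _ _] head=0 tail=1 count=1
After op 2 (read()): arr=[7 _ _] head=1 tail=1 count=0
After op 3 (write(14)): arr=[7 14 _] head=1 tail=2 count=1
After op 4 (read()): arr=[7 14 _] head=2 tail=2 count=0
After op 5 (write(10)): arr=[7 14 10] head=2 tail=0 count=1
After op 6 (write(16)): arr=[16 14 10] head=2 tail=1 count=2
After op 7 (write(12)): arr=[16 12 10] head=2 tail=2 count=3
After op 8 (write(6)): arr=[16 12 6] head=0 tail=0 count=3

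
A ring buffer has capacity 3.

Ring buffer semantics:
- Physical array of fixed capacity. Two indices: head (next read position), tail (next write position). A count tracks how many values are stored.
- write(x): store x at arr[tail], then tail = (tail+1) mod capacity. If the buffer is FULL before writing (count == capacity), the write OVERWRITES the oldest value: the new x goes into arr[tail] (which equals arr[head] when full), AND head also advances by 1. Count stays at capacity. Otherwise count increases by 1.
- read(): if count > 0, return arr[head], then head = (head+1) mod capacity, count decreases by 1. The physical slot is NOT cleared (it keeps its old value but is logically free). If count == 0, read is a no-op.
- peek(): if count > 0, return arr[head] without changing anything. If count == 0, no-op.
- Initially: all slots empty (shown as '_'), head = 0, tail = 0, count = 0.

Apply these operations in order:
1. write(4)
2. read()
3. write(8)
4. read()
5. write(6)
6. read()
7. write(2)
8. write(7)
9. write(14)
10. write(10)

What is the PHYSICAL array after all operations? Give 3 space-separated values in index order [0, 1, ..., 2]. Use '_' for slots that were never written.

After op 1 (write(4)): arr=[4 _ _] head=0 tail=1 count=1
After op 2 (read()): arr=[4 _ _] head=1 tail=1 count=0
After op 3 (write(8)): arr=[4 8 _] head=1 tail=2 count=1
After op 4 (read()): arr=[4 8 _] head=2 tail=2 count=0
After op 5 (write(6)): arr=[4 8 6] head=2 tail=0 count=1
After op 6 (read()): arr=[4 8 6] head=0 tail=0 count=0
After op 7 (write(2)): arr=[2 8 6] head=0 tail=1 count=1
After op 8 (write(7)): arr=[2 7 6] head=0 tail=2 count=2
After op 9 (write(14)): arr=[2 7 14] head=0 tail=0 count=3
After op 10 (write(10)): arr=[10 7 14] head=1 tail=1 count=3

Answer: 10 7 14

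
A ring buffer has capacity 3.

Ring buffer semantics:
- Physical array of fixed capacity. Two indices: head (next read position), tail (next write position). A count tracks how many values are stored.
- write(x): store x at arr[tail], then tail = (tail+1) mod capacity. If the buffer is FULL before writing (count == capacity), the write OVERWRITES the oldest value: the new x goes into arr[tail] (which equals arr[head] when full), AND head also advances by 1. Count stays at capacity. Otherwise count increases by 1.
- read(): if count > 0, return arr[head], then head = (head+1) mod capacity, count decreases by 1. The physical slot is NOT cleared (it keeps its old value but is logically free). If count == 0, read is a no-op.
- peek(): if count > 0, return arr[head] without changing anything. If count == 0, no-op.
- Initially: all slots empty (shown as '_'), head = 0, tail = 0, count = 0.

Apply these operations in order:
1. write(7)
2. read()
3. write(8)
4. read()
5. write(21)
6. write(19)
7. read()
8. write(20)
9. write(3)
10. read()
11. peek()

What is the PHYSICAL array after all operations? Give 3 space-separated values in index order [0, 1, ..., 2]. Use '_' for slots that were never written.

After op 1 (write(7)): arr=[7 _ _] head=0 tail=1 count=1
After op 2 (read()): arr=[7 _ _] head=1 tail=1 count=0
After op 3 (write(8)): arr=[7 8 _] head=1 tail=2 count=1
After op 4 (read()): arr=[7 8 _] head=2 tail=2 count=0
After op 5 (write(21)): arr=[7 8 21] head=2 tail=0 count=1
After op 6 (write(19)): arr=[19 8 21] head=2 tail=1 count=2
After op 7 (read()): arr=[19 8 21] head=0 tail=1 count=1
After op 8 (write(20)): arr=[19 20 21] head=0 tail=2 count=2
After op 9 (write(3)): arr=[19 20 3] head=0 tail=0 count=3
After op 10 (read()): arr=[19 20 3] head=1 tail=0 count=2
After op 11 (peek()): arr=[19 20 3] head=1 tail=0 count=2

Answer: 19 20 3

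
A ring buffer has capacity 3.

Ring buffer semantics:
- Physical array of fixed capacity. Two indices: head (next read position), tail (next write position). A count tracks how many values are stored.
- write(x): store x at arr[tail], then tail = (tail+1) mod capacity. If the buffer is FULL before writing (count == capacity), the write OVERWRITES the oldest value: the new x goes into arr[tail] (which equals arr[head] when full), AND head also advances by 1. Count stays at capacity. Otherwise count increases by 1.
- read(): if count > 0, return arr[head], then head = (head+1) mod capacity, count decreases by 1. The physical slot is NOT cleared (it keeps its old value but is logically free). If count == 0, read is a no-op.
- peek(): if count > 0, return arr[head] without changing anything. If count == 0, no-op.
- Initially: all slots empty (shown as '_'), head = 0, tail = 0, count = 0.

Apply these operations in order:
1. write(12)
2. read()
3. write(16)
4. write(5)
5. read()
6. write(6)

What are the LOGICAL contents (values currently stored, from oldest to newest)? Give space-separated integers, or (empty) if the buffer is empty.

After op 1 (write(12)): arr=[12 _ _] head=0 tail=1 count=1
After op 2 (read()): arr=[12 _ _] head=1 tail=1 count=0
After op 3 (write(16)): arr=[12 16 _] head=1 tail=2 count=1
After op 4 (write(5)): arr=[12 16 5] head=1 tail=0 count=2
After op 5 (read()): arr=[12 16 5] head=2 tail=0 count=1
After op 6 (write(6)): arr=[6 16 5] head=2 tail=1 count=2

Answer: 5 6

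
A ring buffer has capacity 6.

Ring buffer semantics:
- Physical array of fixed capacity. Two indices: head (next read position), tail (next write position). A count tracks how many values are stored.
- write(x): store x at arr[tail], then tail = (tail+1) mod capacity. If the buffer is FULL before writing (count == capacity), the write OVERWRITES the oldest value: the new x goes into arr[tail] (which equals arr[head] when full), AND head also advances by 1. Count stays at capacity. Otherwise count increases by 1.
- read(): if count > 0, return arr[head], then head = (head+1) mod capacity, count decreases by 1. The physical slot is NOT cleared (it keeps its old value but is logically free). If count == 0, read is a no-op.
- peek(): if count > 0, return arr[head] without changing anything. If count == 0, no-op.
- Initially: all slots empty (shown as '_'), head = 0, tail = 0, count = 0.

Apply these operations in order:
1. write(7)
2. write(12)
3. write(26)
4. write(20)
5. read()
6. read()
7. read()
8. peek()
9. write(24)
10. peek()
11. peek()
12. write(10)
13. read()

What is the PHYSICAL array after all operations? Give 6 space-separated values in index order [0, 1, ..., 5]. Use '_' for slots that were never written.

After op 1 (write(7)): arr=[7 _ _ _ _ _] head=0 tail=1 count=1
After op 2 (write(12)): arr=[7 12 _ _ _ _] head=0 tail=2 count=2
After op 3 (write(26)): arr=[7 12 26 _ _ _] head=0 tail=3 count=3
After op 4 (write(20)): arr=[7 12 26 20 _ _] head=0 tail=4 count=4
After op 5 (read()): arr=[7 12 26 20 _ _] head=1 tail=4 count=3
After op 6 (read()): arr=[7 12 26 20 _ _] head=2 tail=4 count=2
After op 7 (read()): arr=[7 12 26 20 _ _] head=3 tail=4 count=1
After op 8 (peek()): arr=[7 12 26 20 _ _] head=3 tail=4 count=1
After op 9 (write(24)): arr=[7 12 26 20 24 _] head=3 tail=5 count=2
After op 10 (peek()): arr=[7 12 26 20 24 _] head=3 tail=5 count=2
After op 11 (peek()): arr=[7 12 26 20 24 _] head=3 tail=5 count=2
After op 12 (write(10)): arr=[7 12 26 20 24 10] head=3 tail=0 count=3
After op 13 (read()): arr=[7 12 26 20 24 10] head=4 tail=0 count=2

Answer: 7 12 26 20 24 10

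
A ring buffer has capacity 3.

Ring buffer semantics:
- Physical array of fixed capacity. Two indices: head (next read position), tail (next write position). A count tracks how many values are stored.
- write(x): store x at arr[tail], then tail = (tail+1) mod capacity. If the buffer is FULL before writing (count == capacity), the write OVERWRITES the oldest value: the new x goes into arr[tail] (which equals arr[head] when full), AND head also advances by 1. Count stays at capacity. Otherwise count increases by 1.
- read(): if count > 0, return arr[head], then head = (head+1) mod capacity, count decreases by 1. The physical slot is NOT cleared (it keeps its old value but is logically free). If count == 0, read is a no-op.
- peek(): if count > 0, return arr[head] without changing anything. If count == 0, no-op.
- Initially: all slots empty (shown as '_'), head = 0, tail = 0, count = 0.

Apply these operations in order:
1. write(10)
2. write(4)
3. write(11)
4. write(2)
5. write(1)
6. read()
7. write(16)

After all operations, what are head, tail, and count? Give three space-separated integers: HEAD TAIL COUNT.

After op 1 (write(10)): arr=[10 _ _] head=0 tail=1 count=1
After op 2 (write(4)): arr=[10 4 _] head=0 tail=2 count=2
After op 3 (write(11)): arr=[10 4 11] head=0 tail=0 count=3
After op 4 (write(2)): arr=[2 4 11] head=1 tail=1 count=3
After op 5 (write(1)): arr=[2 1 11] head=2 tail=2 count=3
After op 6 (read()): arr=[2 1 11] head=0 tail=2 count=2
After op 7 (write(16)): arr=[2 1 16] head=0 tail=0 count=3

Answer: 0 0 3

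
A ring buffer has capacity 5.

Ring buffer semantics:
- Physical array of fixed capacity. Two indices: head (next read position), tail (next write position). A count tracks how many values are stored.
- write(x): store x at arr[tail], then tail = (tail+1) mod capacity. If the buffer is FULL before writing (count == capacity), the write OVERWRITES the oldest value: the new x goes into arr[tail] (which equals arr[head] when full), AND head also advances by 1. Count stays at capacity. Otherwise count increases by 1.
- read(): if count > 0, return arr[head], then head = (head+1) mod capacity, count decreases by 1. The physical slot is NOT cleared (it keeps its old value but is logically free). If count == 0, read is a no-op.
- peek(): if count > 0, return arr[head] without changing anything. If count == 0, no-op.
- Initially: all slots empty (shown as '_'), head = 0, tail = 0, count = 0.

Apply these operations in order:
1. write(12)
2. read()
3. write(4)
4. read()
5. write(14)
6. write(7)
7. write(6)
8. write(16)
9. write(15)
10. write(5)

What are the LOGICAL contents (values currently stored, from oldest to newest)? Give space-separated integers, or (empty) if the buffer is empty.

Answer: 7 6 16 15 5

Derivation:
After op 1 (write(12)): arr=[12 _ _ _ _] head=0 tail=1 count=1
After op 2 (read()): arr=[12 _ _ _ _] head=1 tail=1 count=0
After op 3 (write(4)): arr=[12 4 _ _ _] head=1 tail=2 count=1
After op 4 (read()): arr=[12 4 _ _ _] head=2 tail=2 count=0
After op 5 (write(14)): arr=[12 4 14 _ _] head=2 tail=3 count=1
After op 6 (write(7)): arr=[12 4 14 7 _] head=2 tail=4 count=2
After op 7 (write(6)): arr=[12 4 14 7 6] head=2 tail=0 count=3
After op 8 (write(16)): arr=[16 4 14 7 6] head=2 tail=1 count=4
After op 9 (write(15)): arr=[16 15 14 7 6] head=2 tail=2 count=5
After op 10 (write(5)): arr=[16 15 5 7 6] head=3 tail=3 count=5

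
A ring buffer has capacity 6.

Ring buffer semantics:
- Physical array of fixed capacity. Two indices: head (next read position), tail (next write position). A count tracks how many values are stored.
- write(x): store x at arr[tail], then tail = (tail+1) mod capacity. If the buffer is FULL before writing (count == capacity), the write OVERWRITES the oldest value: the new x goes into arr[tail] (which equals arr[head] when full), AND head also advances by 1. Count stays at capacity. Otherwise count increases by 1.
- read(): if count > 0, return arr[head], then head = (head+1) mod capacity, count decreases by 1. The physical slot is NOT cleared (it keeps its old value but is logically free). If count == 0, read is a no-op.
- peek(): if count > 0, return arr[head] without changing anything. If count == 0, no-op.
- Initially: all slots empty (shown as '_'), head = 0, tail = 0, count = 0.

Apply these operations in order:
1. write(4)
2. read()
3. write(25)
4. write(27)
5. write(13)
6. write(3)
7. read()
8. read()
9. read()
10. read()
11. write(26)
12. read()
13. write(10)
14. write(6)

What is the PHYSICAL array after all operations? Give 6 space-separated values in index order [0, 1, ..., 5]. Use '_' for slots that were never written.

After op 1 (write(4)): arr=[4 _ _ _ _ _] head=0 tail=1 count=1
After op 2 (read()): arr=[4 _ _ _ _ _] head=1 tail=1 count=0
After op 3 (write(25)): arr=[4 25 _ _ _ _] head=1 tail=2 count=1
After op 4 (write(27)): arr=[4 25 27 _ _ _] head=1 tail=3 count=2
After op 5 (write(13)): arr=[4 25 27 13 _ _] head=1 tail=4 count=3
After op 6 (write(3)): arr=[4 25 27 13 3 _] head=1 tail=5 count=4
After op 7 (read()): arr=[4 25 27 13 3 _] head=2 tail=5 count=3
After op 8 (read()): arr=[4 25 27 13 3 _] head=3 tail=5 count=2
After op 9 (read()): arr=[4 25 27 13 3 _] head=4 tail=5 count=1
After op 10 (read()): arr=[4 25 27 13 3 _] head=5 tail=5 count=0
After op 11 (write(26)): arr=[4 25 27 13 3 26] head=5 tail=0 count=1
After op 12 (read()): arr=[4 25 27 13 3 26] head=0 tail=0 count=0
After op 13 (write(10)): arr=[10 25 27 13 3 26] head=0 tail=1 count=1
After op 14 (write(6)): arr=[10 6 27 13 3 26] head=0 tail=2 count=2

Answer: 10 6 27 13 3 26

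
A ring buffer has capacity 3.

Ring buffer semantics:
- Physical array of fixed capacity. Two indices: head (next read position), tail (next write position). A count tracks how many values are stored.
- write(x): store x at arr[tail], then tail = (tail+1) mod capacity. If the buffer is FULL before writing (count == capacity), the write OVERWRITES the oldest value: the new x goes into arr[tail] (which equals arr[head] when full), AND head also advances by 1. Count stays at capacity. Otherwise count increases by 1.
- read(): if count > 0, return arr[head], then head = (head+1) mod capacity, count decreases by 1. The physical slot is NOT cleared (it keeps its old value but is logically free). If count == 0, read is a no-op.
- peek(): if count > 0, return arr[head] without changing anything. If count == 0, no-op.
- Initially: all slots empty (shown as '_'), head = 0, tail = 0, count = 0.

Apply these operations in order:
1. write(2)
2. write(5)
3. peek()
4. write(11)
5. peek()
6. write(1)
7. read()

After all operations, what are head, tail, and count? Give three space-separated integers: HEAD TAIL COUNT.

After op 1 (write(2)): arr=[2 _ _] head=0 tail=1 count=1
After op 2 (write(5)): arr=[2 5 _] head=0 tail=2 count=2
After op 3 (peek()): arr=[2 5 _] head=0 tail=2 count=2
After op 4 (write(11)): arr=[2 5 11] head=0 tail=0 count=3
After op 5 (peek()): arr=[2 5 11] head=0 tail=0 count=3
After op 6 (write(1)): arr=[1 5 11] head=1 tail=1 count=3
After op 7 (read()): arr=[1 5 11] head=2 tail=1 count=2

Answer: 2 1 2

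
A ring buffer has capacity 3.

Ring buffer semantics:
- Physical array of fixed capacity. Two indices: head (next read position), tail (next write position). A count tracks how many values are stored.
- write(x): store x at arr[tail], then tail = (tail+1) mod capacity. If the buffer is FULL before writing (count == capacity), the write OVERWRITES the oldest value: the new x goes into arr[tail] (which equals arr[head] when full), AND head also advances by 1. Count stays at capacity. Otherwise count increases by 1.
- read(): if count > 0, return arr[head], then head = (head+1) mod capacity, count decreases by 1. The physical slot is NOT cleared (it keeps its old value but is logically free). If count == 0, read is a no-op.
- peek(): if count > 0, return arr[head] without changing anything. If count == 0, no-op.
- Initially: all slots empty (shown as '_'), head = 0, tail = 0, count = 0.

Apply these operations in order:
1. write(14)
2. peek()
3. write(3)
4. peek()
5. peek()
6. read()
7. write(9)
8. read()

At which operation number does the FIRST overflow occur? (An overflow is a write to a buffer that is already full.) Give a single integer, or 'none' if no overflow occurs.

Answer: none

Derivation:
After op 1 (write(14)): arr=[14 _ _] head=0 tail=1 count=1
After op 2 (peek()): arr=[14 _ _] head=0 tail=1 count=1
After op 3 (write(3)): arr=[14 3 _] head=0 tail=2 count=2
After op 4 (peek()): arr=[14 3 _] head=0 tail=2 count=2
After op 5 (peek()): arr=[14 3 _] head=0 tail=2 count=2
After op 6 (read()): arr=[14 3 _] head=1 tail=2 count=1
After op 7 (write(9)): arr=[14 3 9] head=1 tail=0 count=2
After op 8 (read()): arr=[14 3 9] head=2 tail=0 count=1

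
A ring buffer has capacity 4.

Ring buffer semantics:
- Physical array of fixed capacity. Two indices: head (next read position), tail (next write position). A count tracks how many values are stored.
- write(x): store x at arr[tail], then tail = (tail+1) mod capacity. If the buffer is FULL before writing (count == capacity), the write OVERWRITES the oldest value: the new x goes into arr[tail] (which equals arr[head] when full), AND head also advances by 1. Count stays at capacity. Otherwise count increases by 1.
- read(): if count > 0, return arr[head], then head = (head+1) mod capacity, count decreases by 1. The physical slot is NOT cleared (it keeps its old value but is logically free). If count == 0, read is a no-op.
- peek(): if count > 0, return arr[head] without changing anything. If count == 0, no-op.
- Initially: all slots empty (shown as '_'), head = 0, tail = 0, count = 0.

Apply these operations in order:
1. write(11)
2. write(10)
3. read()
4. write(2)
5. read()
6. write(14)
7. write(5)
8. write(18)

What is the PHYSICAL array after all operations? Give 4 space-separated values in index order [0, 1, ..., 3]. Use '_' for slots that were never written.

Answer: 5 18 2 14

Derivation:
After op 1 (write(11)): arr=[11 _ _ _] head=0 tail=1 count=1
After op 2 (write(10)): arr=[11 10 _ _] head=0 tail=2 count=2
After op 3 (read()): arr=[11 10 _ _] head=1 tail=2 count=1
After op 4 (write(2)): arr=[11 10 2 _] head=1 tail=3 count=2
After op 5 (read()): arr=[11 10 2 _] head=2 tail=3 count=1
After op 6 (write(14)): arr=[11 10 2 14] head=2 tail=0 count=2
After op 7 (write(5)): arr=[5 10 2 14] head=2 tail=1 count=3
After op 8 (write(18)): arr=[5 18 2 14] head=2 tail=2 count=4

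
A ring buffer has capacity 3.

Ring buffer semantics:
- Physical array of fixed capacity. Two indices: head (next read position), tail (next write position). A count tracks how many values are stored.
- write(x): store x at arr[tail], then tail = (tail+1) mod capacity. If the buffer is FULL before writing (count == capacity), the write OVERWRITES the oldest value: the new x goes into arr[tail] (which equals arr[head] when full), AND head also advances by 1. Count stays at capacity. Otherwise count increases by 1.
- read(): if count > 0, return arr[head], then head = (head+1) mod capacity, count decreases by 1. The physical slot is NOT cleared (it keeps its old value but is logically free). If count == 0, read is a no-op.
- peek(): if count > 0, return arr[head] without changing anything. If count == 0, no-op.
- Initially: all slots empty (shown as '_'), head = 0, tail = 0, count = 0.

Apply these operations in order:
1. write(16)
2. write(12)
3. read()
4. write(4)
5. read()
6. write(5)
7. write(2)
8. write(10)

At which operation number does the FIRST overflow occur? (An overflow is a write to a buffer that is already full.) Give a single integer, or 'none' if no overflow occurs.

Answer: 8

Derivation:
After op 1 (write(16)): arr=[16 _ _] head=0 tail=1 count=1
After op 2 (write(12)): arr=[16 12 _] head=0 tail=2 count=2
After op 3 (read()): arr=[16 12 _] head=1 tail=2 count=1
After op 4 (write(4)): arr=[16 12 4] head=1 tail=0 count=2
After op 5 (read()): arr=[16 12 4] head=2 tail=0 count=1
After op 6 (write(5)): arr=[5 12 4] head=2 tail=1 count=2
After op 7 (write(2)): arr=[5 2 4] head=2 tail=2 count=3
After op 8 (write(10)): arr=[5 2 10] head=0 tail=0 count=3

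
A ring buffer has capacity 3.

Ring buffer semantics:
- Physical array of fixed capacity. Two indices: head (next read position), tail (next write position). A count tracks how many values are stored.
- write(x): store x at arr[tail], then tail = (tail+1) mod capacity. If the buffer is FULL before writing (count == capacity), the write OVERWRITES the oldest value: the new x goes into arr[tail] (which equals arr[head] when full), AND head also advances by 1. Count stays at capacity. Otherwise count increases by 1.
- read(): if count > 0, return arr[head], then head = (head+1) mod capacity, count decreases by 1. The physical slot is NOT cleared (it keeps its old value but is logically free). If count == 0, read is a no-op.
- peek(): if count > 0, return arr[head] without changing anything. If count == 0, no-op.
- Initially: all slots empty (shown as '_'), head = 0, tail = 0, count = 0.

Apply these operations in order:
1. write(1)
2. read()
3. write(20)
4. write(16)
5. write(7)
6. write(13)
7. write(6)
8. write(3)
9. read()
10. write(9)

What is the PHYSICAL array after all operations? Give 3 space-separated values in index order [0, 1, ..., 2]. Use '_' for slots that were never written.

After op 1 (write(1)): arr=[1 _ _] head=0 tail=1 count=1
After op 2 (read()): arr=[1 _ _] head=1 tail=1 count=0
After op 3 (write(20)): arr=[1 20 _] head=1 tail=2 count=1
After op 4 (write(16)): arr=[1 20 16] head=1 tail=0 count=2
After op 5 (write(7)): arr=[7 20 16] head=1 tail=1 count=3
After op 6 (write(13)): arr=[7 13 16] head=2 tail=2 count=3
After op 7 (write(6)): arr=[7 13 6] head=0 tail=0 count=3
After op 8 (write(3)): arr=[3 13 6] head=1 tail=1 count=3
After op 9 (read()): arr=[3 13 6] head=2 tail=1 count=2
After op 10 (write(9)): arr=[3 9 6] head=2 tail=2 count=3

Answer: 3 9 6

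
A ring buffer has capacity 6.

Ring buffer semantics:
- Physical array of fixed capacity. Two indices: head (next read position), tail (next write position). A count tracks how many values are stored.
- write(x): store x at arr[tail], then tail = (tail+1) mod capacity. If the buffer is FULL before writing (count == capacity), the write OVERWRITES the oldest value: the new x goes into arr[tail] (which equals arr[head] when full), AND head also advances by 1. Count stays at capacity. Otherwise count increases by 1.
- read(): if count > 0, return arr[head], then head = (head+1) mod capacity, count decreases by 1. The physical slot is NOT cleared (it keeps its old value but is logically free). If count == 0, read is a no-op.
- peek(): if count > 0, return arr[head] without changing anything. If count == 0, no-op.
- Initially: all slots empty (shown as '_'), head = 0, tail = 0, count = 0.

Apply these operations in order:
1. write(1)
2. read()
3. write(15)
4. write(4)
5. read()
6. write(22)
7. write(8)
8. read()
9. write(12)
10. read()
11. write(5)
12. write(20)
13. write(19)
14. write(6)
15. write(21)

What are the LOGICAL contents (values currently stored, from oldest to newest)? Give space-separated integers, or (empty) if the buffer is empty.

After op 1 (write(1)): arr=[1 _ _ _ _ _] head=0 tail=1 count=1
After op 2 (read()): arr=[1 _ _ _ _ _] head=1 tail=1 count=0
After op 3 (write(15)): arr=[1 15 _ _ _ _] head=1 tail=2 count=1
After op 4 (write(4)): arr=[1 15 4 _ _ _] head=1 tail=3 count=2
After op 5 (read()): arr=[1 15 4 _ _ _] head=2 tail=3 count=1
After op 6 (write(22)): arr=[1 15 4 22 _ _] head=2 tail=4 count=2
After op 7 (write(8)): arr=[1 15 4 22 8 _] head=2 tail=5 count=3
After op 8 (read()): arr=[1 15 4 22 8 _] head=3 tail=5 count=2
After op 9 (write(12)): arr=[1 15 4 22 8 12] head=3 tail=0 count=3
After op 10 (read()): arr=[1 15 4 22 8 12] head=4 tail=0 count=2
After op 11 (write(5)): arr=[5 15 4 22 8 12] head=4 tail=1 count=3
After op 12 (write(20)): arr=[5 20 4 22 8 12] head=4 tail=2 count=4
After op 13 (write(19)): arr=[5 20 19 22 8 12] head=4 tail=3 count=5
After op 14 (write(6)): arr=[5 20 19 6 8 12] head=4 tail=4 count=6
After op 15 (write(21)): arr=[5 20 19 6 21 12] head=5 tail=5 count=6

Answer: 12 5 20 19 6 21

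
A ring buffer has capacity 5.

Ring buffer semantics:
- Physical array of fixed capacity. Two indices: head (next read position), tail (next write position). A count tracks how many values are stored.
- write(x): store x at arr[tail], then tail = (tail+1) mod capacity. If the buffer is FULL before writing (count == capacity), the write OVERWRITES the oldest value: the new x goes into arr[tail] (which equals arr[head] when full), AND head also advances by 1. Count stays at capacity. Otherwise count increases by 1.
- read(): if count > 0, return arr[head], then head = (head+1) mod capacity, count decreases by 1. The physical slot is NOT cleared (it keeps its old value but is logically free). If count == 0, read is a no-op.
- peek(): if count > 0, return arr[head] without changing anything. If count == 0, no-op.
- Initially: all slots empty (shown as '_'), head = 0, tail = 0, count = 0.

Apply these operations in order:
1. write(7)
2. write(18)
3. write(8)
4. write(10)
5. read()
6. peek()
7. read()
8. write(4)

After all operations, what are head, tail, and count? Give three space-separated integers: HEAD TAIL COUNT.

Answer: 2 0 3

Derivation:
After op 1 (write(7)): arr=[7 _ _ _ _] head=0 tail=1 count=1
After op 2 (write(18)): arr=[7 18 _ _ _] head=0 tail=2 count=2
After op 3 (write(8)): arr=[7 18 8 _ _] head=0 tail=3 count=3
After op 4 (write(10)): arr=[7 18 8 10 _] head=0 tail=4 count=4
After op 5 (read()): arr=[7 18 8 10 _] head=1 tail=4 count=3
After op 6 (peek()): arr=[7 18 8 10 _] head=1 tail=4 count=3
After op 7 (read()): arr=[7 18 8 10 _] head=2 tail=4 count=2
After op 8 (write(4)): arr=[7 18 8 10 4] head=2 tail=0 count=3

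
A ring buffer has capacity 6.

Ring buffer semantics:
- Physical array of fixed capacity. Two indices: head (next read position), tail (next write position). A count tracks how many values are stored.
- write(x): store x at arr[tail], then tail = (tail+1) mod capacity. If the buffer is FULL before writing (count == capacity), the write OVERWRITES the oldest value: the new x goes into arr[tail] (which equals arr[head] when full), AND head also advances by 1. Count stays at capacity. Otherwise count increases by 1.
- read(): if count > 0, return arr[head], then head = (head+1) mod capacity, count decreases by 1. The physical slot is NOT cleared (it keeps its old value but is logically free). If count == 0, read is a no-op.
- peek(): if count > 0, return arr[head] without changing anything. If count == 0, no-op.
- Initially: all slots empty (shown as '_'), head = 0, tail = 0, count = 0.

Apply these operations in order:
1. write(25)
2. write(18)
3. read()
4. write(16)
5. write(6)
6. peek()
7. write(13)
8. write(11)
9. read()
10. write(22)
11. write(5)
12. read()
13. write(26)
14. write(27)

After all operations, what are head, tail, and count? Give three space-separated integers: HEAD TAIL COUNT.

After op 1 (write(25)): arr=[25 _ _ _ _ _] head=0 tail=1 count=1
After op 2 (write(18)): arr=[25 18 _ _ _ _] head=0 tail=2 count=2
After op 3 (read()): arr=[25 18 _ _ _ _] head=1 tail=2 count=1
After op 4 (write(16)): arr=[25 18 16 _ _ _] head=1 tail=3 count=2
After op 5 (write(6)): arr=[25 18 16 6 _ _] head=1 tail=4 count=3
After op 6 (peek()): arr=[25 18 16 6 _ _] head=1 tail=4 count=3
After op 7 (write(13)): arr=[25 18 16 6 13 _] head=1 tail=5 count=4
After op 8 (write(11)): arr=[25 18 16 6 13 11] head=1 tail=0 count=5
After op 9 (read()): arr=[25 18 16 6 13 11] head=2 tail=0 count=4
After op 10 (write(22)): arr=[22 18 16 6 13 11] head=2 tail=1 count=5
After op 11 (write(5)): arr=[22 5 16 6 13 11] head=2 tail=2 count=6
After op 12 (read()): arr=[22 5 16 6 13 11] head=3 tail=2 count=5
After op 13 (write(26)): arr=[22 5 26 6 13 11] head=3 tail=3 count=6
After op 14 (write(27)): arr=[22 5 26 27 13 11] head=4 tail=4 count=6

Answer: 4 4 6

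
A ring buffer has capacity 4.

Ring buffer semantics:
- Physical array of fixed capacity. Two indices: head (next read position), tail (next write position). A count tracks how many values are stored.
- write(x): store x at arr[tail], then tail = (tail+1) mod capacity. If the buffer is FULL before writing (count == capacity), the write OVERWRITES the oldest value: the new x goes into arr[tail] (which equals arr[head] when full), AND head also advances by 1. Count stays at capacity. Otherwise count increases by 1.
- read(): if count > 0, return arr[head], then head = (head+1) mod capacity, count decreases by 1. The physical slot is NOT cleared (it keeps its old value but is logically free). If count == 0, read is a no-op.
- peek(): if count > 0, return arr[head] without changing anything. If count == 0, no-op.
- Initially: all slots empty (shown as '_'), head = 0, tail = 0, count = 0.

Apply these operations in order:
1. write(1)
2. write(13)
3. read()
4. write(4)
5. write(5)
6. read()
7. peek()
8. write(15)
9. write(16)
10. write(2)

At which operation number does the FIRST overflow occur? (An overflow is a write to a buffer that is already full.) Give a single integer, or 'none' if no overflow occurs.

After op 1 (write(1)): arr=[1 _ _ _] head=0 tail=1 count=1
After op 2 (write(13)): arr=[1 13 _ _] head=0 tail=2 count=2
After op 3 (read()): arr=[1 13 _ _] head=1 tail=2 count=1
After op 4 (write(4)): arr=[1 13 4 _] head=1 tail=3 count=2
After op 5 (write(5)): arr=[1 13 4 5] head=1 tail=0 count=3
After op 6 (read()): arr=[1 13 4 5] head=2 tail=0 count=2
After op 7 (peek()): arr=[1 13 4 5] head=2 tail=0 count=2
After op 8 (write(15)): arr=[15 13 4 5] head=2 tail=1 count=3
After op 9 (write(16)): arr=[15 16 4 5] head=2 tail=2 count=4
After op 10 (write(2)): arr=[15 16 2 5] head=3 tail=3 count=4

Answer: 10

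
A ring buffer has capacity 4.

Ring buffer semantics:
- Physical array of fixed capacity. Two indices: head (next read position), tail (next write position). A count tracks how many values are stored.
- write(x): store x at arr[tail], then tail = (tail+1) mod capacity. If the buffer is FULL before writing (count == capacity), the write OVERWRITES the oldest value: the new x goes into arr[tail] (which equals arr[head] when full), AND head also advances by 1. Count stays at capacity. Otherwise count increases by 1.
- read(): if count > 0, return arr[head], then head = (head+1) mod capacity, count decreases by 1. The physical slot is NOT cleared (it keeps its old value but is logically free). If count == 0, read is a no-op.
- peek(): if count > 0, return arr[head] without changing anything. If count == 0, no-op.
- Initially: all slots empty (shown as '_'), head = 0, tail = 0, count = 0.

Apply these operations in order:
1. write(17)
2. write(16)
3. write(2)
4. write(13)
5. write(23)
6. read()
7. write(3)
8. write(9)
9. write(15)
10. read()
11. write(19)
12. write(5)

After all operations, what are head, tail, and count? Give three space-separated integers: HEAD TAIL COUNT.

Answer: 2 2 4

Derivation:
After op 1 (write(17)): arr=[17 _ _ _] head=0 tail=1 count=1
After op 2 (write(16)): arr=[17 16 _ _] head=0 tail=2 count=2
After op 3 (write(2)): arr=[17 16 2 _] head=0 tail=3 count=3
After op 4 (write(13)): arr=[17 16 2 13] head=0 tail=0 count=4
After op 5 (write(23)): arr=[23 16 2 13] head=1 tail=1 count=4
After op 6 (read()): arr=[23 16 2 13] head=2 tail=1 count=3
After op 7 (write(3)): arr=[23 3 2 13] head=2 tail=2 count=4
After op 8 (write(9)): arr=[23 3 9 13] head=3 tail=3 count=4
After op 9 (write(15)): arr=[23 3 9 15] head=0 tail=0 count=4
After op 10 (read()): arr=[23 3 9 15] head=1 tail=0 count=3
After op 11 (write(19)): arr=[19 3 9 15] head=1 tail=1 count=4
After op 12 (write(5)): arr=[19 5 9 15] head=2 tail=2 count=4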